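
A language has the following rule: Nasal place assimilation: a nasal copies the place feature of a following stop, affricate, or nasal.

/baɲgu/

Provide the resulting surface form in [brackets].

/ɲ/ before /g/ (velar) → [ŋ]

[baŋgu]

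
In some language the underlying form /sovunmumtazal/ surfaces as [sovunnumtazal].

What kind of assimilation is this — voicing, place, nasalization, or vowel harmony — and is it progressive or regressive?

place assimilation, progressive

/m/→[n].
Each target copies a feature from the preceding segment, so the direction is progressive.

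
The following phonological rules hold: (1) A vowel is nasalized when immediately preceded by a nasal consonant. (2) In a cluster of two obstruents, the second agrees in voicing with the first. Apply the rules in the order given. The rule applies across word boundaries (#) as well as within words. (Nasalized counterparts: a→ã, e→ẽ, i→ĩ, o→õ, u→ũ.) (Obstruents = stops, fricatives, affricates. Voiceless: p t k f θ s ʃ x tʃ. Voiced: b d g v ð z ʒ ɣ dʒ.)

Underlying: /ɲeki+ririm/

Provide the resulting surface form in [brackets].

[ɲẽki+ririm]

Rule 1: /e/ after nasal /ɲ/ → [ẽ]
After rule 1: ɲẽki+ririm
Rule 2: no segment meets the rule's conditions; no change.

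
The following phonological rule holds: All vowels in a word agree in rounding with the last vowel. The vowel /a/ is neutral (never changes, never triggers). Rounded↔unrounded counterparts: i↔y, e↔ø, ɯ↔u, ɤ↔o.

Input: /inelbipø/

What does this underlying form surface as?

[ynølbypø]

/i/ harmonizes with /ø/ ([+round]) → [y]
/e/ harmonizes with /ø/ ([+round]) → [ø]
/i/ harmonizes with /ø/ ([+round]) → [y]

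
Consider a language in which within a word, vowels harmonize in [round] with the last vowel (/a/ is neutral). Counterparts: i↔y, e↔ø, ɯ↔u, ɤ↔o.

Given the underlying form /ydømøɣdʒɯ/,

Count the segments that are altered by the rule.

3

/y/ harmonizes with /ɯ/ ([-round]) → [i]
/ø/ harmonizes with /ɯ/ ([-round]) → [e]
/ø/ harmonizes with /ɯ/ ([-round]) → [e]
3 segments change.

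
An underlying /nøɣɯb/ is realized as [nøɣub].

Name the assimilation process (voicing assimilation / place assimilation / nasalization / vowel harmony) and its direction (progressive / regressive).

/ɯ/→[u].
Vowels agree with the first vowel, so the harmony is progressive.

vowel harmony, progressive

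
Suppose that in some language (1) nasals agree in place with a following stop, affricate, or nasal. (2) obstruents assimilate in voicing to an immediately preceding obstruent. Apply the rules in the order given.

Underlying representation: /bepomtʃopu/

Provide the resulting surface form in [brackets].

[bepoɲtʃopu]

Rule 1: /m/ before /tʃ/ (palatal) → [ɲ]
After rule 1: bepoɲtʃopu
Rule 2: no segment meets the rule's conditions; no change.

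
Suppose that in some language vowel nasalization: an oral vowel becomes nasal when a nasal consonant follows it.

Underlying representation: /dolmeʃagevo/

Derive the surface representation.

[dolmeʃagevo]

no segment meets the rule's conditions; no change.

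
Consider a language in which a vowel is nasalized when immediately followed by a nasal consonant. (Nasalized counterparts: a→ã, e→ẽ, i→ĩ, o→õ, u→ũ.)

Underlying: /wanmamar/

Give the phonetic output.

/a/ before nasal /n/ → [ã]
/a/ before nasal /m/ → [ã]

[wãnmãmar]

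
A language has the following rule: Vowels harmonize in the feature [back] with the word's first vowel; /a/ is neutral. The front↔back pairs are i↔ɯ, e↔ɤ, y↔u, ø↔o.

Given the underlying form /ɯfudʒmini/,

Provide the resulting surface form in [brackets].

[ɯfudʒmɯnɯ]

/i/ harmonizes with /ɯ/ ([+back]) → [ɯ]
/i/ harmonizes with /ɯ/ ([+back]) → [ɯ]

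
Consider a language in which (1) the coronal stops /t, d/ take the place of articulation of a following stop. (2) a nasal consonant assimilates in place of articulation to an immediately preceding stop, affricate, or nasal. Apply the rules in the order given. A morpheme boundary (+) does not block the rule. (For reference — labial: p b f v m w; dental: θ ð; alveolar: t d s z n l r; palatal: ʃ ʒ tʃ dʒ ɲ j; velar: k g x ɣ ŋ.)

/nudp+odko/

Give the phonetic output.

[nubp+ogko]

Rule 1: /d/ before /p/ (labial) → [b]
Rule 1: /d/ before /k/ (velar) → [g]
After rule 1: nubp+ogko
Rule 2: no segment meets the rule's conditions; no change.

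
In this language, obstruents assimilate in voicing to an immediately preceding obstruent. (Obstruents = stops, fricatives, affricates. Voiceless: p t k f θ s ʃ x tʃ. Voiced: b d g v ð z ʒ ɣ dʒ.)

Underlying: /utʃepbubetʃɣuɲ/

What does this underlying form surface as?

[utʃeppubetʃxuɲ]

/b/ after /p/ (voiceless) → [p]
/ɣ/ after /tʃ/ (voiceless) → [x]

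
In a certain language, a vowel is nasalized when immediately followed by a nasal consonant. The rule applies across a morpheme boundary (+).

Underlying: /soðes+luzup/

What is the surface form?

no segment meets the rule's conditions; no change.

[soðes+luzup]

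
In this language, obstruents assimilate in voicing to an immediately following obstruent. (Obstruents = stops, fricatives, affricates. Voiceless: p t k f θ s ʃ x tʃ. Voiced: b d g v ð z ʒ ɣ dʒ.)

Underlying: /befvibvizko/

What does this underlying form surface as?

/f/ before /v/ (voiced) → [v]
/z/ before /k/ (voiceless) → [s]

[bevvibvisko]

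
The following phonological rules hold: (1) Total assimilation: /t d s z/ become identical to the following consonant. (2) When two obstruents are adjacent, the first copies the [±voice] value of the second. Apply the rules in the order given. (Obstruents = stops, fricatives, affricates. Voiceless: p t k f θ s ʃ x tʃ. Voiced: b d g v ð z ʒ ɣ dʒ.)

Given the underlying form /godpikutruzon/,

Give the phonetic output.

Rule 1: /d/ before /p/ → [p] (total assimilation)
Rule 1: /t/ before /r/ → [r] (total assimilation)
After rule 1: goppikurruzon
Rule 2: no segment meets the rule's conditions; no change.

[goppikurruzon]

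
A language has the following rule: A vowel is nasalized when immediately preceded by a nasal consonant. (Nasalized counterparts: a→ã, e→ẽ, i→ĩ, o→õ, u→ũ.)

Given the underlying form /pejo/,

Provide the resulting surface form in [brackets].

no segment meets the rule's conditions; no change.

[pejo]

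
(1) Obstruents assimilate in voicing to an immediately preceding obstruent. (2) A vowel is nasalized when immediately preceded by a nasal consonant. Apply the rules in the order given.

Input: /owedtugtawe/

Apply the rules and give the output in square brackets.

[oweddugdawe]

Rule 1: /t/ after /d/ (voiced) → [d]
Rule 1: /t/ after /g/ (voiced) → [d]
After rule 1: oweddugdawe
Rule 2: no segment meets the rule's conditions; no change.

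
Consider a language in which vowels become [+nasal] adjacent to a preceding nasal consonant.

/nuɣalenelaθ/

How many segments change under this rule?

/u/ after nasal /n/ → [ũ]
/e/ after nasal /n/ → [ẽ]
2 segments change.

2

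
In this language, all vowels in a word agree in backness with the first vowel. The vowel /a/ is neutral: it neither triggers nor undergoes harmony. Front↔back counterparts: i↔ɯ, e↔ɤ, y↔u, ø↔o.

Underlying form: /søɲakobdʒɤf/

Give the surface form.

[søɲakøbdʒef]

/o/ harmonizes with /ø/ ([-back]) → [ø]
/ɤ/ harmonizes with /ø/ ([-back]) → [e]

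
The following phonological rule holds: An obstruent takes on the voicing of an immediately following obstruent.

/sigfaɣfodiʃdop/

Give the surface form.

[sikfaxfodiʒdop]

/g/ before /f/ (voiceless) → [k]
/ɣ/ before /f/ (voiceless) → [x]
/ʃ/ before /d/ (voiced) → [ʒ]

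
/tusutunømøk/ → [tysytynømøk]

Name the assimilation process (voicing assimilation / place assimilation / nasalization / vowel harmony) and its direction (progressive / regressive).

/u/→[y] /u/→[y] /u/→[y].
Vowels agree with the last vowel, so the harmony is regressive.

vowel harmony, regressive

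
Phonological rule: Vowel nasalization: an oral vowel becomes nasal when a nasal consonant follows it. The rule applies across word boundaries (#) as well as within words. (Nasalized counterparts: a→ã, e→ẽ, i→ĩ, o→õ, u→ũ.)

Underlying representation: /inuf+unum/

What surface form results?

[ĩnuf+ũnũm]

/i/ before nasal /n/ → [ĩ]
/u/ before nasal /n/ → [ũ]
/u/ before nasal /m/ → [ũ]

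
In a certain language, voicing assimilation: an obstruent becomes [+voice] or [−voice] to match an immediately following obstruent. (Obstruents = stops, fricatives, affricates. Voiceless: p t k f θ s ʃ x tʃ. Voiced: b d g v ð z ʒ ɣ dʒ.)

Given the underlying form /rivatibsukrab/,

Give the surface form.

/b/ before /s/ (voiceless) → [p]

[rivatipsukrab]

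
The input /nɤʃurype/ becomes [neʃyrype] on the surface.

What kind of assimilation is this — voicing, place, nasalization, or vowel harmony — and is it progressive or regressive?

/ɤ/→[e] /u/→[y].
Vowels agree with the last vowel, so the harmony is regressive.

vowel harmony, regressive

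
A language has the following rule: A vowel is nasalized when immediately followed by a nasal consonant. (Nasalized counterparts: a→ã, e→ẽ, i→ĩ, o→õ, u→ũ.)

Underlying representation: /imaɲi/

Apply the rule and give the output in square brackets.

/i/ before nasal /m/ → [ĩ]
/a/ before nasal /ɲ/ → [ã]

[ĩmãɲi]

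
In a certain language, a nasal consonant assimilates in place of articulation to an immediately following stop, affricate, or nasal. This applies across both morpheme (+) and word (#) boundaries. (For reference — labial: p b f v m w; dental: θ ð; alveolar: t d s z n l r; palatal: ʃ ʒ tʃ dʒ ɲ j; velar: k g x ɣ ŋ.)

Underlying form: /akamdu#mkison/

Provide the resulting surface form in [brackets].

[akandu#ŋkison]

/m/ before /d/ (alveolar) → [n]
/m/ before /k/ (velar) → [ŋ]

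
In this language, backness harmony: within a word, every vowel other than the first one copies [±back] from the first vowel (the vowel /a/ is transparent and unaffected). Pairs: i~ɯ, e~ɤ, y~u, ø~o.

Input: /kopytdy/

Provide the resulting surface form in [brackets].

[koputdu]

/y/ harmonizes with /o/ ([+back]) → [u]
/y/ harmonizes with /o/ ([+back]) → [u]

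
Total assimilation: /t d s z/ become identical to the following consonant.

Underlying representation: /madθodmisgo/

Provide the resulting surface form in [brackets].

/d/ before /θ/ → [θ] (total assimilation)
/d/ before /m/ → [m] (total assimilation)
/s/ before /g/ → [g] (total assimilation)

[maθθommiggo]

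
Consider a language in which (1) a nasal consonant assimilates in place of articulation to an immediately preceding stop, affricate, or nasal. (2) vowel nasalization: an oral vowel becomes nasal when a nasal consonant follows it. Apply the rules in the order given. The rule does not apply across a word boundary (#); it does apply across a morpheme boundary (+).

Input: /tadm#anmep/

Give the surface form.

Rule 1: /m/ after /d/ (alveolar) → [n]
Rule 1: /m/ after /n/ (alveolar) → [n]
After rule 1: tadn#annep
Rule 2: /a/ before nasal /n/ → [ã]

[tadn#ãnnep]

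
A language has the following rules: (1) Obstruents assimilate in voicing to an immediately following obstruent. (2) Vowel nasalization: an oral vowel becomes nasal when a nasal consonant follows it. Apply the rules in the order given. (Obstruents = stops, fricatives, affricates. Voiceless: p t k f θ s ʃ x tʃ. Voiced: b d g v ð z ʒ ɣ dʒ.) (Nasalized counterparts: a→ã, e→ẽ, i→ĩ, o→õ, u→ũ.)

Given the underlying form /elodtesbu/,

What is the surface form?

Rule 1: /d/ before /t/ (voiceless) → [t]
Rule 1: /s/ before /b/ (voiced) → [z]
After rule 1: elottezbu
Rule 2: no segment meets the rule's conditions; no change.

[elottezbu]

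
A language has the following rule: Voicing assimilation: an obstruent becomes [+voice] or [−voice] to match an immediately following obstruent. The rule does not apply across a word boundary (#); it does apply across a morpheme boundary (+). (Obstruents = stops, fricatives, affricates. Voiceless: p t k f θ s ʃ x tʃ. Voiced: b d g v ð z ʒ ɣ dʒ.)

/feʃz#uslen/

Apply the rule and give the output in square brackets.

/ʃ/ before /z/ (voiced) → [ʒ]

[feʒz#uslen]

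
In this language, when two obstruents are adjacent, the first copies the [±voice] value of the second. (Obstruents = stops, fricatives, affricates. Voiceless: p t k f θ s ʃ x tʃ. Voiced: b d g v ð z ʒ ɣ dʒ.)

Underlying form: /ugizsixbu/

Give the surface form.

[ugissiɣbu]

/z/ before /s/ (voiceless) → [s]
/x/ before /b/ (voiced) → [ɣ]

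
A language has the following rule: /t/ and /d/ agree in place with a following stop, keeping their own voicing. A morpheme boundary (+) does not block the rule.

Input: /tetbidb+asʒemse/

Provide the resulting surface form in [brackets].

[tepbibb+asʒemse]

/t/ before /b/ (labial) → [p]
/d/ before /b/ (labial) → [b]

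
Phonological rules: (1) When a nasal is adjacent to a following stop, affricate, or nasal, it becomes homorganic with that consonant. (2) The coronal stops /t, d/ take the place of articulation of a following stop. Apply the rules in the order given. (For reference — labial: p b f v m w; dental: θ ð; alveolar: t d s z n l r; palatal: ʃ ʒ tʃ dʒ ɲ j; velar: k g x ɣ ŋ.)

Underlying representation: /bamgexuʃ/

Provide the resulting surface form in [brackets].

[baŋgexuʃ]

Rule 1: /m/ before /g/ (velar) → [ŋ]
After rule 1: baŋgexuʃ
Rule 2: no segment meets the rule's conditions; no change.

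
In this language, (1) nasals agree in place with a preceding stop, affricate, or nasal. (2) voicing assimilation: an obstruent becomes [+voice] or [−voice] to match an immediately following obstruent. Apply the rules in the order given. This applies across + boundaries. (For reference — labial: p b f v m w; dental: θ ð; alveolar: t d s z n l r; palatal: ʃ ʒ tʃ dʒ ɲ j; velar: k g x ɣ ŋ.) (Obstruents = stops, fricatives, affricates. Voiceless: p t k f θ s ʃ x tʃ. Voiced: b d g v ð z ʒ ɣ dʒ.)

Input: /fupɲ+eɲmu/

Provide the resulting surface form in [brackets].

[fupm+eɲɲu]

Rule 1: /ɲ/ after /p/ (labial) → [m]
Rule 1: /m/ after /ɲ/ (palatal) → [ɲ]
After rule 1: fupm+eɲɲu
Rule 2: no segment meets the rule's conditions; no change.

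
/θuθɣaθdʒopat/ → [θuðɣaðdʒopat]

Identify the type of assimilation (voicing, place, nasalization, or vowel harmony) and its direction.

/θ/→[ð] /θ/→[ð].
Each target copies a feature from the following segment, so the direction is regressive.

voicing assimilation, regressive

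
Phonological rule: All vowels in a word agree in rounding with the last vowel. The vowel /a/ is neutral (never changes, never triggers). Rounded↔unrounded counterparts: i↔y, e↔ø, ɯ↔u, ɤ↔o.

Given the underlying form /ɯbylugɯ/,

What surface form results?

[ɯbilɯgɯ]

/y/ harmonizes with /ɯ/ ([-round]) → [i]
/u/ harmonizes with /ɯ/ ([-round]) → [ɯ]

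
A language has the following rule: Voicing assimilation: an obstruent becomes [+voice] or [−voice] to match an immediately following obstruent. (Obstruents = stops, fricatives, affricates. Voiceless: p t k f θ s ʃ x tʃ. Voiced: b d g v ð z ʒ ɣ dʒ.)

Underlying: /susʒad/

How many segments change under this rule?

1

/s/ before /ʒ/ (voiced) → [z]
1 segment changes.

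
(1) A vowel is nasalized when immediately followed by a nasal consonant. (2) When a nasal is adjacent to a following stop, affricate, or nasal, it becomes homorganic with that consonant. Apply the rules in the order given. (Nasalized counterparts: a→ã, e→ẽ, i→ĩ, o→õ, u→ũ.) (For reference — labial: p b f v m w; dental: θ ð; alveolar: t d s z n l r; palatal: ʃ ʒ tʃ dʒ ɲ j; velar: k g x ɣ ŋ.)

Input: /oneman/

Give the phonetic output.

[õnẽmãn]

Rule 1: /o/ before nasal /n/ → [õ]
Rule 1: /e/ before nasal /m/ → [ẽ]
Rule 1: /a/ before nasal /n/ → [ã]
After rule 1: õnẽmãn
Rule 2: no segment meets the rule's conditions; no change.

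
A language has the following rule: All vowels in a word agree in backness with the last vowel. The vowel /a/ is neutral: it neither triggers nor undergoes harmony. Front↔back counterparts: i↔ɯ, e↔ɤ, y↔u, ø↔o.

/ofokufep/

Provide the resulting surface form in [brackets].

[øføkyfep]

/o/ harmonizes with /e/ ([-back]) → [ø]
/o/ harmonizes with /e/ ([-back]) → [ø]
/u/ harmonizes with /e/ ([-back]) → [y]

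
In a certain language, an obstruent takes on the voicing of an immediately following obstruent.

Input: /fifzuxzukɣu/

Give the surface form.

/f/ before /z/ (voiced) → [v]
/x/ before /z/ (voiced) → [ɣ]
/k/ before /ɣ/ (voiced) → [g]

[fivzuɣzugɣu]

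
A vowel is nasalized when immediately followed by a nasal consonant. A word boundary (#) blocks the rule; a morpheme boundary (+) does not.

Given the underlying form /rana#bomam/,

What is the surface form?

[rãna#bõmãm]

/a/ before nasal /n/ → [ã]
/o/ before nasal /m/ → [õ]
/a/ before nasal /m/ → [ã]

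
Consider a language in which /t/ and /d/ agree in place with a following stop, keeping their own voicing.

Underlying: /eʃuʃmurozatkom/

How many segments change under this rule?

/t/ before /k/ (velar) → [k]
1 segment changes.

1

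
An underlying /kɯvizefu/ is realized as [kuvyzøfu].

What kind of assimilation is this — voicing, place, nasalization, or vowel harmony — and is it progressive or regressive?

vowel harmony, regressive

/ɯ/→[u] /i/→[y] /e/→[ø].
Vowels agree with the last vowel, so the harmony is regressive.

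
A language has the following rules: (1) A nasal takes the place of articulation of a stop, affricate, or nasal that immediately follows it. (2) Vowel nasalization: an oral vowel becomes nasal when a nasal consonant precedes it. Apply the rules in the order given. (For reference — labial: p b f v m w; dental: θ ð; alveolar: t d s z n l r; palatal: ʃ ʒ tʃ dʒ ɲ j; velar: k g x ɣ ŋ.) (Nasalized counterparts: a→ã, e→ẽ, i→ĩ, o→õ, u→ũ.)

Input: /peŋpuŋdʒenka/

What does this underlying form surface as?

[pempuɲdʒeŋka]

Rule 1: /ŋ/ before /p/ (labial) → [m]
Rule 1: /ŋ/ before /dʒ/ (palatal) → [ɲ]
Rule 1: /n/ before /k/ (velar) → [ŋ]
After rule 1: pempuɲdʒeŋka
Rule 2: no segment meets the rule's conditions; no change.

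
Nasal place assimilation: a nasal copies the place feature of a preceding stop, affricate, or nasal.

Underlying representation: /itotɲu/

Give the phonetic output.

/ɲ/ after /t/ (alveolar) → [n]

[itotnu]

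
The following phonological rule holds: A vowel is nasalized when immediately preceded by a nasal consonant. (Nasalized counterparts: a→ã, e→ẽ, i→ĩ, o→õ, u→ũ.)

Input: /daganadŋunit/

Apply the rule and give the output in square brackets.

[daganãdŋũnĩt]

/a/ after nasal /n/ → [ã]
/u/ after nasal /ŋ/ → [ũ]
/i/ after nasal /n/ → [ĩ]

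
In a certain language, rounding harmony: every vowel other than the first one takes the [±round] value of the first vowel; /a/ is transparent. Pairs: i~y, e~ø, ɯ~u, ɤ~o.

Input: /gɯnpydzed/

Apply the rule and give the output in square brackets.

/y/ harmonizes with /ɯ/ ([-round]) → [i]

[gɯnpidzed]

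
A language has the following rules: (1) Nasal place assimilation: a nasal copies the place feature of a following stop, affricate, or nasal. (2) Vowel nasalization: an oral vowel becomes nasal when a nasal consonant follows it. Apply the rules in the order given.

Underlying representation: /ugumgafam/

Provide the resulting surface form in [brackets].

Rule 1: /m/ before /g/ (velar) → [ŋ]
After rule 1: uguŋgafam
Rule 2: /u/ before nasal /ŋ/ → [ũ]
Rule 2: /a/ before nasal /m/ → [ã]

[ugũŋgafãm]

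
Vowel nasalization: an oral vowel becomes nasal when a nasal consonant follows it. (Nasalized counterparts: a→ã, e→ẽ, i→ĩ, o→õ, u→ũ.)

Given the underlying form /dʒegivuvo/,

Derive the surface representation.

no segment meets the rule's conditions; no change.

[dʒegivuvo]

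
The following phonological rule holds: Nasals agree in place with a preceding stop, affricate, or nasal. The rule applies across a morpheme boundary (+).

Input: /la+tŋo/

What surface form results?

[la+tno]

/ŋ/ after /t/ (alveolar) → [n]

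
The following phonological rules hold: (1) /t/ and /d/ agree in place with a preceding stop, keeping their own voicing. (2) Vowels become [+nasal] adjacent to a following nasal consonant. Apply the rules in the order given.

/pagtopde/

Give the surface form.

[pagkopbe]

Rule 1: /t/ after /g/ (velar) → [k]
Rule 1: /d/ after /p/ (labial) → [b]
After rule 1: pagkopbe
Rule 2: no segment meets the rule's conditions; no change.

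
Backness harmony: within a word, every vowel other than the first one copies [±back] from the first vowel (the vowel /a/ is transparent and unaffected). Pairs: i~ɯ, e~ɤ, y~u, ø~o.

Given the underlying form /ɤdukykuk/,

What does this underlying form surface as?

[ɤdukukuk]

/y/ harmonizes with /ɤ/ ([+back]) → [u]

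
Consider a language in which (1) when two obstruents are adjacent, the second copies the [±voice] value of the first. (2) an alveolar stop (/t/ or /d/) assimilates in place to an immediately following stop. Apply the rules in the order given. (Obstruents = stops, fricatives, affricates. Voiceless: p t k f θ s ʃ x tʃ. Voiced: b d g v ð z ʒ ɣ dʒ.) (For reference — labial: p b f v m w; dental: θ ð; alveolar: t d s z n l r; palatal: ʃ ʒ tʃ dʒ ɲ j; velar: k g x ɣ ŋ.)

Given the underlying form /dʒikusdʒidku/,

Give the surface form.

[dʒikustʃiggu]

Rule 1: /dʒ/ after /s/ (voiceless) → [tʃ]
Rule 1: /k/ after /d/ (voiced) → [g]
After rule 1: dʒikustʃidgu
Rule 2: /d/ before /g/ (velar) → [g]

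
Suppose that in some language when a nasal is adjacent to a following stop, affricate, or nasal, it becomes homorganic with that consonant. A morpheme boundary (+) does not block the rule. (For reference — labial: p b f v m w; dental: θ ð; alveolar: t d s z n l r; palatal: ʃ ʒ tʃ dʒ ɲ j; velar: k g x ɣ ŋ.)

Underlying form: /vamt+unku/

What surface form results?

[vant+uŋku]

/m/ before /t/ (alveolar) → [n]
/n/ before /k/ (velar) → [ŋ]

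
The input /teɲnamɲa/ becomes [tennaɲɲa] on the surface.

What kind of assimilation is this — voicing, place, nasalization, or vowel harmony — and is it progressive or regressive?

/ɲ/→[n] /m/→[ɲ].
Each target copies a feature from the following segment, so the direction is regressive.

place assimilation, regressive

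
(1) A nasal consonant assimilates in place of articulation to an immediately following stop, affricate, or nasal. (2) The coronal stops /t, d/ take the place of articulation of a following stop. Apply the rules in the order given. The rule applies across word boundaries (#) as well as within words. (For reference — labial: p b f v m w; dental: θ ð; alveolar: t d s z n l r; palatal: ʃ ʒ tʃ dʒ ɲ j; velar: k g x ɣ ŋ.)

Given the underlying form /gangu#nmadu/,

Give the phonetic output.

Rule 1: /n/ before /g/ (velar) → [ŋ]
Rule 1: /n/ before /m/ (labial) → [m]
After rule 1: gaŋgu#mmadu
Rule 2: no segment meets the rule's conditions; no change.

[gaŋgu#mmadu]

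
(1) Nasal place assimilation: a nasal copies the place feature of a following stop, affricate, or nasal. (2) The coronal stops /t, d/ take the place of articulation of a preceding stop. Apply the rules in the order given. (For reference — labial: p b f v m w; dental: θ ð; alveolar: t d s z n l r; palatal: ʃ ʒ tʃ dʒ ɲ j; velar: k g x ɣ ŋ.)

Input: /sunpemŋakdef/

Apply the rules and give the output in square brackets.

Rule 1: /n/ before /p/ (labial) → [m]
Rule 1: /m/ before /ŋ/ (velar) → [ŋ]
After rule 1: sumpeŋŋakdef
Rule 2: /d/ after /k/ (velar) → [g]

[sumpeŋŋakgef]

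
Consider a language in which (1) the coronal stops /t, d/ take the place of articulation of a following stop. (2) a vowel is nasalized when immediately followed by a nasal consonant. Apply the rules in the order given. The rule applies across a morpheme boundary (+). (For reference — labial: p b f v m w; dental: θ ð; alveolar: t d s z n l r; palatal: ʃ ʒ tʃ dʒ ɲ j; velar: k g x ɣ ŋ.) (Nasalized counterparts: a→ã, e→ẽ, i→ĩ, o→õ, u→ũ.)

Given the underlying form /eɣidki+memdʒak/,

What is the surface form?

[eɣigkĩ+mẽmdʒak]

Rule 1: /d/ before /k/ (velar) → [g]
After rule 1: eɣigki+memdʒak
Rule 2: /i/ before nasal /m/ → [ĩ]
Rule 2: /e/ before nasal /m/ → [ẽ]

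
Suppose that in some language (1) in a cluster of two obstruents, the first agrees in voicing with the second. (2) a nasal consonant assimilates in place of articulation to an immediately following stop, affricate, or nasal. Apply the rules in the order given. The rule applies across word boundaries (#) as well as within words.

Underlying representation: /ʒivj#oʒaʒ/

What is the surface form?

[ʒivj#oʒaʒ]

Rule 1: no segment meets the rule's conditions; no change.
After rule 1: ʒivj#oʒaʒ
Rule 2: no segment meets the rule's conditions; no change.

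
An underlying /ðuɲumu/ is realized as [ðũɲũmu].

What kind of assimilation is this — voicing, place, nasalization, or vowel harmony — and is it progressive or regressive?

nasalization, regressive

/u/→[ũ] /u/→[ũ].
Each target copies a feature from the following segment, so the direction is regressive.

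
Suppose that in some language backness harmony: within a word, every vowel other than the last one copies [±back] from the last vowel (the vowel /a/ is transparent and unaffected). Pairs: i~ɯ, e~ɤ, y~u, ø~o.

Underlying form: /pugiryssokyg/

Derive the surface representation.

/u/ harmonizes with /y/ ([-back]) → [y]
/o/ harmonizes with /y/ ([-back]) → [ø]

[pygiryssøkyg]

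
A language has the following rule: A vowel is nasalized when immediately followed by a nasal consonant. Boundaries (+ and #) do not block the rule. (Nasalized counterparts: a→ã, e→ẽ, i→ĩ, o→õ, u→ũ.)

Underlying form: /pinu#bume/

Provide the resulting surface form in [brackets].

/i/ before nasal /n/ → [ĩ]
/u/ before nasal /m/ → [ũ]

[pĩnu#bũme]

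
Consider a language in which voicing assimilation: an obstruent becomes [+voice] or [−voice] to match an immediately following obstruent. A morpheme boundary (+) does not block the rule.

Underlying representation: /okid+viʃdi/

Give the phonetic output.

[okid+viʒdi]

/ʃ/ before /d/ (voiced) → [ʒ]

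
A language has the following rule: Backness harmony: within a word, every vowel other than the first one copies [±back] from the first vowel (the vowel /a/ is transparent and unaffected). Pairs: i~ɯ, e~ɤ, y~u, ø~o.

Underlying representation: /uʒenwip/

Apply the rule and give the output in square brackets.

/e/ harmonizes with /u/ ([+back]) → [ɤ]
/i/ harmonizes with /u/ ([+back]) → [ɯ]

[uʒɤnwɯp]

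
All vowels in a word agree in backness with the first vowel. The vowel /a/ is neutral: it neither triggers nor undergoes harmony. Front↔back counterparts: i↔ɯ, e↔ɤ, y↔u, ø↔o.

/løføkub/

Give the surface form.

[løføkyb]

/u/ harmonizes with /ø/ ([-back]) → [y]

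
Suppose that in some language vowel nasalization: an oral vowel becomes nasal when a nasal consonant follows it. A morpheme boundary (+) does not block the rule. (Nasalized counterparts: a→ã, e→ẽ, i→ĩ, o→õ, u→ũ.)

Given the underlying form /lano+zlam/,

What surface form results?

/a/ before nasal /n/ → [ã]
/a/ before nasal /m/ → [ã]

[lãno+zlãm]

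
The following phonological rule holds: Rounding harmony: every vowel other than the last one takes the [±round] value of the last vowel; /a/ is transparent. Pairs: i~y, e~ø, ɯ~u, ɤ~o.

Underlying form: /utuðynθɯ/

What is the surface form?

[ɯtɯðinθɯ]

/u/ harmonizes with /ɯ/ ([-round]) → [ɯ]
/u/ harmonizes with /ɯ/ ([-round]) → [ɯ]
/y/ harmonizes with /ɯ/ ([-round]) → [i]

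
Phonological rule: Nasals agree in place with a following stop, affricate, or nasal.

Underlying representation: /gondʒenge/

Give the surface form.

/n/ before /dʒ/ (palatal) → [ɲ]
/n/ before /g/ (velar) → [ŋ]

[goɲdʒeŋge]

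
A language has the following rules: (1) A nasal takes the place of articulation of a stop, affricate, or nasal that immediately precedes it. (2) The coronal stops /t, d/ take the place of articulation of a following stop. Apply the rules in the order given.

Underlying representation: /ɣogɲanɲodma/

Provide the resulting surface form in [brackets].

Rule 1: /ɲ/ after /g/ (velar) → [ŋ]
Rule 1: /ɲ/ after /n/ (alveolar) → [n]
Rule 1: /m/ after /d/ (alveolar) → [n]
After rule 1: ɣogŋannodna
Rule 2: no segment meets the rule's conditions; no change.

[ɣogŋannodna]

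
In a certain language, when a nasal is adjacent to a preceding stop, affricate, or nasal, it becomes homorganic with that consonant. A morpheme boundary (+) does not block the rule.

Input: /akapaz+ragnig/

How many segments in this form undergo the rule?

1

/n/ after /g/ (velar) → [ŋ]
1 segment changes.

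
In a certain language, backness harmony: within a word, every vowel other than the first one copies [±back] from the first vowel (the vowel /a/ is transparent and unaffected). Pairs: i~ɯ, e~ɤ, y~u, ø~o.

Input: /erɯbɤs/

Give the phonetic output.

[eribes]

/ɯ/ harmonizes with /e/ ([-back]) → [i]
/ɤ/ harmonizes with /e/ ([-back]) → [e]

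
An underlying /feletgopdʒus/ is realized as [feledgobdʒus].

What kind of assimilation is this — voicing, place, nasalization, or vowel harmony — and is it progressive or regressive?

voicing assimilation, regressive

/t/→[d] /p/→[b].
Each target copies a feature from the following segment, so the direction is regressive.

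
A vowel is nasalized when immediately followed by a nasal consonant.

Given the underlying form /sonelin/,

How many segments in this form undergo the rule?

/o/ before nasal /n/ → [õ]
/i/ before nasal /n/ → [ĩ]
2 segments change.

2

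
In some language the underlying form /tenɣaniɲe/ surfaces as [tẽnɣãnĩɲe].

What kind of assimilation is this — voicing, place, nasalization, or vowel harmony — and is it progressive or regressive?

nasalization, regressive

/e/→[ẽ] /a/→[ã] /i/→[ĩ].
Each target copies a feature from the following segment, so the direction is regressive.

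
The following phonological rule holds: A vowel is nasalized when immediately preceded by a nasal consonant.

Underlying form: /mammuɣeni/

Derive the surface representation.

[mãmmũɣenĩ]

/a/ after nasal /m/ → [ã]
/u/ after nasal /m/ → [ũ]
/i/ after nasal /n/ → [ĩ]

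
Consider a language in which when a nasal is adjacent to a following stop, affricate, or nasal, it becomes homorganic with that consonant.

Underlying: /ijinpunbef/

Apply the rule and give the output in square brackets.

/n/ before /p/ (labial) → [m]
/n/ before /b/ (labial) → [m]

[ijimpumbef]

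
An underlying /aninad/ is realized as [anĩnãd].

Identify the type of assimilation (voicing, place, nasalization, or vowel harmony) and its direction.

nasalization, progressive

/i/→[ĩ] /a/→[ã].
Each target copies a feature from the preceding segment, so the direction is progressive.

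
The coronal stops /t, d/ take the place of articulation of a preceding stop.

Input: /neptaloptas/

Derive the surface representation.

[neppaloppas]

/t/ after /p/ (labial) → [p]
/t/ after /p/ (labial) → [p]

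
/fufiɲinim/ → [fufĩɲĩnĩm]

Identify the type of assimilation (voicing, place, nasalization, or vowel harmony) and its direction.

/i/→[ĩ] /i/→[ĩ] /i/→[ĩ].
Each target copies a feature from the following segment, so the direction is regressive.

nasalization, regressive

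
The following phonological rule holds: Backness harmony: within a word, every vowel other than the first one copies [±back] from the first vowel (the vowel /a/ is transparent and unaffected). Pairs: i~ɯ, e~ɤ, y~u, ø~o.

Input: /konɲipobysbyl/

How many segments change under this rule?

/i/ harmonizes with /o/ ([+back]) → [ɯ]
/y/ harmonizes with /o/ ([+back]) → [u]
/y/ harmonizes with /o/ ([+back]) → [u]
3 segments change.

3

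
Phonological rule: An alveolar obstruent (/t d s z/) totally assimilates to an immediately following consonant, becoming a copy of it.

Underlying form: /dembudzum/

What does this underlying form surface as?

[dembuzzum]

/d/ before /z/ → [z] (total assimilation)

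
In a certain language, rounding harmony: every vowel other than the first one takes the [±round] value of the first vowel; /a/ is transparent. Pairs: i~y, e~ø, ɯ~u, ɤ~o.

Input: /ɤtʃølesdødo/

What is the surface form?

[ɤtʃelesdedɤ]

/ø/ harmonizes with /ɤ/ ([-round]) → [e]
/ø/ harmonizes with /ɤ/ ([-round]) → [e]
/o/ harmonizes with /ɤ/ ([-round]) → [ɤ]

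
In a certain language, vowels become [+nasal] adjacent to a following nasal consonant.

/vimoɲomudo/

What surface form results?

/i/ before nasal /m/ → [ĩ]
/o/ before nasal /ɲ/ → [õ]
/o/ before nasal /m/ → [õ]

[vĩmõɲõmudo]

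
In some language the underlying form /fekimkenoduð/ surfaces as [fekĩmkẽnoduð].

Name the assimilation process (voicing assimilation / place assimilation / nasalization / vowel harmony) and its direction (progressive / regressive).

/i/→[ĩ] /e/→[ẽ].
Each target copies a feature from the following segment, so the direction is regressive.

nasalization, regressive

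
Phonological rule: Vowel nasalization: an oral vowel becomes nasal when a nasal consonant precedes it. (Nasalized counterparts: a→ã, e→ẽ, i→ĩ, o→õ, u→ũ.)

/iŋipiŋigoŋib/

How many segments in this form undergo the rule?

3

/i/ after nasal /ŋ/ → [ĩ]
/i/ after nasal /ŋ/ → [ĩ]
/i/ after nasal /ŋ/ → [ĩ]
3 segments change.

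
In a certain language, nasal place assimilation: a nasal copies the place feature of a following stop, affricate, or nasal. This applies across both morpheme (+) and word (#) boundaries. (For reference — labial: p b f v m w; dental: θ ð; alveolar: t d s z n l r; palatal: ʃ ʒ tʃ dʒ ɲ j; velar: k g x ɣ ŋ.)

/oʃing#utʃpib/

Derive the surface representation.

[oʃiŋg#utʃpib]

/n/ before /g/ (velar) → [ŋ]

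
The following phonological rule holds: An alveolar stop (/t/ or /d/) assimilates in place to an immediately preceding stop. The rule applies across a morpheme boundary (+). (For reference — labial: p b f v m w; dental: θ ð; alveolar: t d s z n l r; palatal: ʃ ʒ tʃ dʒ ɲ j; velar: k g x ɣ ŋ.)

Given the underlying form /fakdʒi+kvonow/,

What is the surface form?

no segment meets the rule's conditions; no change.

[fakdʒi+kvonow]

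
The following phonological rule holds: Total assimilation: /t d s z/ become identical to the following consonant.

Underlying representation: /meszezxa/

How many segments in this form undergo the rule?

2

/s/ before /z/ → [z] (total assimilation)
/z/ before /x/ → [x] (total assimilation)
2 segments change.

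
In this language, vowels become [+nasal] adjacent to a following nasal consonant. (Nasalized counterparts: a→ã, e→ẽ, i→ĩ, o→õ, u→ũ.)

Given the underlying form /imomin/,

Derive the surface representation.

[ĩmõmĩn]

/i/ before nasal /m/ → [ĩ]
/o/ before nasal /m/ → [õ]
/i/ before nasal /n/ → [ĩ]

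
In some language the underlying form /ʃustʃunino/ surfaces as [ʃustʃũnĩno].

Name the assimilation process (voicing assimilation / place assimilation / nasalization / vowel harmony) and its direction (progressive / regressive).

/u/→[ũ] /i/→[ĩ].
Each target copies a feature from the following segment, so the direction is regressive.

nasalization, regressive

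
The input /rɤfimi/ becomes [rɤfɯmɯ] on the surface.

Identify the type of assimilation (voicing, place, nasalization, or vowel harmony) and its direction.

/i/→[ɯ] /i/→[ɯ].
Vowels agree with the first vowel, so the harmony is progressive.

vowel harmony, progressive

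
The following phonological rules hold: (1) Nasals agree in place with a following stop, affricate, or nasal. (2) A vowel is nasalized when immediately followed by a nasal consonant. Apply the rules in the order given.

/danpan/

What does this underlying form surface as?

Rule 1: /n/ before /p/ (labial) → [m]
After rule 1: dampan
Rule 2: /a/ before nasal /m/ → [ã]
Rule 2: /a/ before nasal /n/ → [ã]

[dãmpãn]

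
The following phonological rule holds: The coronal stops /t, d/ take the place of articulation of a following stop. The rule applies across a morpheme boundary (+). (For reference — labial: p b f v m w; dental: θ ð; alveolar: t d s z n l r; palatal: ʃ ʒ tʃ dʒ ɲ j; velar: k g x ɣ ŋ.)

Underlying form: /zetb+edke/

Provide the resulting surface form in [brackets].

[zepb+egke]

/t/ before /b/ (labial) → [p]
/d/ before /k/ (velar) → [g]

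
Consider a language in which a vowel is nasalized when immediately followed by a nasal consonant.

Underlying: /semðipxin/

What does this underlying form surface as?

/e/ before nasal /m/ → [ẽ]
/i/ before nasal /n/ → [ĩ]

[sẽmðipxĩn]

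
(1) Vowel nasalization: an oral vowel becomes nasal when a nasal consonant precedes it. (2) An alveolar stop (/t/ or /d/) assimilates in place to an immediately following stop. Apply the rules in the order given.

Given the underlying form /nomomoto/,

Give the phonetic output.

[nõmõmõto]

Rule 1: /o/ after nasal /n/ → [õ]
Rule 1: /o/ after nasal /m/ → [õ]
Rule 1: /o/ after nasal /m/ → [õ]
After rule 1: nõmõmõto
Rule 2: no segment meets the rule's conditions; no change.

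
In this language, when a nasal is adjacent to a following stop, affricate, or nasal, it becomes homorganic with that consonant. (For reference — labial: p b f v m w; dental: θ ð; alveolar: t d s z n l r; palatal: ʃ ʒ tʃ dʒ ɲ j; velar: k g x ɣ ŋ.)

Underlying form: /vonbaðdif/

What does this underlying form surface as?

[vombaðdif]

/n/ before /b/ (labial) → [m]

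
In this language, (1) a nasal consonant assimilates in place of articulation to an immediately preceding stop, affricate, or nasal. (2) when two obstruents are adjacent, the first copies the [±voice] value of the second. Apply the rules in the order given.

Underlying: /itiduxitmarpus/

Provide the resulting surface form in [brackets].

[itiduxitnarpus]

Rule 1: /m/ after /t/ (alveolar) → [n]
After rule 1: itiduxitnarpus
Rule 2: no segment meets the rule's conditions; no change.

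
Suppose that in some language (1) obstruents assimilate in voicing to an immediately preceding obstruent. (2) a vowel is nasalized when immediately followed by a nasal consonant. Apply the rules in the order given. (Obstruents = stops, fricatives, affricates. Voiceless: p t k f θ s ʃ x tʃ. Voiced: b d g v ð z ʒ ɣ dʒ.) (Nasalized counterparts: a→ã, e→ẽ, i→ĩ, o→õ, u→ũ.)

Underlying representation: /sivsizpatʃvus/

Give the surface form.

Rule 1: /s/ after /v/ (voiced) → [z]
Rule 1: /p/ after /z/ (voiced) → [b]
Rule 1: /v/ after /tʃ/ (voiceless) → [f]
After rule 1: sivzizbatʃfus
Rule 2: no segment meets the rule's conditions; no change.

[sivzizbatʃfus]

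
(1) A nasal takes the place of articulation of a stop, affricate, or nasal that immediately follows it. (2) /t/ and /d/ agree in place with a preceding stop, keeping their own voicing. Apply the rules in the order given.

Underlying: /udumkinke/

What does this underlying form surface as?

Rule 1: /m/ before /k/ (velar) → [ŋ]
Rule 1: /n/ before /k/ (velar) → [ŋ]
After rule 1: uduŋkiŋke
Rule 2: no segment meets the rule's conditions; no change.

[uduŋkiŋke]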